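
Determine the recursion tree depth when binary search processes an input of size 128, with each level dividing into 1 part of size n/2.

For divide and conquer with division factor 2:

Problem sizes at each level:
Level 0: 128
Level 1: 64
Level 2: 32
Level 3: 16
Level 4: 8
Level 5: 4
Level 6: 2
Level 7: 1

The root is level 0 and the size-1 base case is level 7 (the tree spans levels 0 through 7, i.e. 8 levels counting the root), so the depth is the number of divisions: log_2(128) = 7

The recursion tree depth is log_2(128) = 7. At each level, the problem size is divided by 2, so it takes 7 divisions to reduce to a base case of size 1. The algorithm makes 1 recursive call at each level.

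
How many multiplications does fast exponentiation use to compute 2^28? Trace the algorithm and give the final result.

Computing 2^28 by squaring (build up from 2^1; each line after the first costs one multiplication):

2^1 = 2
2^2 = (2^1)^2 = 2^2 = 4
2^3 = 2 * 2^2 = 2 * 4 = 8
2^6 = (2^3)^2 = 8^2 = 64
2^7 = 2 * 2^6 = 2 * 64 = 128
2^14 = (2^7)^2 = 128^2 = 16384
2^28 = (2^14)^2 = 16384^2 = 268435456

Result: 268435456
Multiplications needed: 6 (6 lines after 2^1)

2^28 = 268435456. Using exponentiation by squaring, this requires 6 multiplications. The key idea: if the exponent is even, square the half-power; if odd, multiply by the base once.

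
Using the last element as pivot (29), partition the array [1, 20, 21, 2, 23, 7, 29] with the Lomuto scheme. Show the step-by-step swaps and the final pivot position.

Lomuto partition with pivot = 29:

Initial array: [1, 20, 21, 2, 23, 7, 29]

arr[0]=1 <= 29: swap with position 0, array becomes [1, 20, 21, 2, 23, 7, 29]
arr[1]=20 <= 29: swap with position 1, array becomes [1, 20, 21, 2, 23, 7, 29]
arr[2]=21 <= 29: swap with position 2, array becomes [1, 20, 21, 2, 23, 7, 29]
arr[3]=2 <= 29: swap with position 3, array becomes [1, 20, 21, 2, 23, 7, 29]
arr[4]=23 <= 29: swap with position 4, array becomes [1, 20, 21, 2, 23, 7, 29]
arr[5]=7 <= 29: swap with position 5, array becomes [1, 20, 21, 2, 23, 7, 29]

Place pivot at position 6: [1, 20, 21, 2, 23, 7, 29]
Pivot position: 6

After partitioning with pivot 29, the array becomes [1, 20, 21, 2, 23, 7, 29]. The pivot is placed at index 6. All elements to the left of the pivot are <= 29, and all elements to the right are > 29.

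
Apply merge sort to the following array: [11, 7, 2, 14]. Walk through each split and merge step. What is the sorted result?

Merge sort trace:

Split: [11, 7, 2, 14] -> [11, 7] and [2, 14]
  Split: [11, 7] -> [11] and [7]
  Merge: [11] + [7] -> [7, 11]
  Split: [2, 14] -> [2] and [14]
  Merge: [2] + [14] -> [2, 14]
Merge: [7, 11] + [2, 14] -> [2, 7, 11, 14]

Final sorted array: [2, 7, 11, 14]

The merge sort proceeds by recursively splitting the array and merging sorted halves.
After all merges, the sorted array is [2, 7, 11, 14].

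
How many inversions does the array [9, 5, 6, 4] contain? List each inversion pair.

Finding inversions in [9, 5, 6, 4]:

(0, 1): arr[0]=9 > arr[1]=5
(0, 2): arr[0]=9 > arr[2]=6
(0, 3): arr[0]=9 > arr[3]=4
(1, 3): arr[1]=5 > arr[3]=4
(2, 3): arr[2]=6 > arr[3]=4

Total inversions: 5

The array has 5 inversion(s): (0,1), (0,2), (0,3), (1,3), (2,3). Each pair (i,j) satisfies i < j and arr[i] > arr[j].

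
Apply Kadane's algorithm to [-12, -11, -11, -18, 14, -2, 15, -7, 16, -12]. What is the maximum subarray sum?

Using Kadane's algorithm on [-12, -11, -11, -18, 14, -2, 15, -7, 16, -12]:

Scanning through the array:
Position 1 (value -11): max_ending_here = -11, max_so_far = -11
Position 2 (value -11): max_ending_here = -11, max_so_far = -11
Position 3 (value -18): max_ending_here = -18, max_so_far = -11
Position 4 (value 14): max_ending_here = 14, max_so_far = 14
Position 5 (value -2): max_ending_here = 12, max_so_far = 14
Position 6 (value 15): max_ending_here = 27, max_so_far = 27
Position 7 (value -7): max_ending_here = 20, max_so_far = 27
Position 8 (value 16): max_ending_here = 36, max_so_far = 36
Position 9 (value -12): max_ending_here = 24, max_so_far = 36

Maximum subarray: [14, -2, 15, -7, 16]
Maximum sum: 36

The maximum subarray is [14, -2, 15, -7, 16] with sum 36. This subarray runs from index 4 to index 8.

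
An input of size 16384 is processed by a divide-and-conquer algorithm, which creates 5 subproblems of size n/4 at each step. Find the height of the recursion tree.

For divide and conquer with division factor 4:

Problem sizes at each level:
Level 0: 16384
Level 1: 4096
Level 2: 1024
Level 3: 256
Level 4: 64
Level 5: 16
Level 6: 4
Level 7: 1

The root is level 0 and the size-1 base case is level 7 (the tree spans levels 0 through 7, i.e. 8 levels counting the root), so the depth is the number of divisions: log_4(16384) = 7

The recursion tree depth is log_4(16384) = 7. At each level, the problem size is divided by 4, so it takes 7 divisions to reduce to a base case of size 1. The algorithm makes 5 recursive calls at each level.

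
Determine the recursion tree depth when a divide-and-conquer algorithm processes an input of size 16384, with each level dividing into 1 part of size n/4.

For divide and conquer with division factor 4:

Problem sizes at each level:
Level 0: 16384
Level 1: 4096
Level 2: 1024
Level 3: 256
Level 4: 64
Level 5: 16
Level 6: 4
Level 7: 1

The root is level 0 and the size-1 base case is level 7 (the tree spans levels 0 through 7, i.e. 8 levels counting the root), so the depth is the number of divisions: log_4(16384) = 7

The recursion tree depth is log_4(16384) = 7. At each level, the problem size is divided by 4, so it takes 7 divisions to reduce to a base case of size 1. The algorithm makes 1 recursive call at each level.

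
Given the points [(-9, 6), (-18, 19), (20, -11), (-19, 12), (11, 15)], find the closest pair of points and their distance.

Computing all pairwise distances among 5 points:

d((-9, 6), (-18, 19)) = 15.8114
d((-9, 6), (20, -11)) = 33.6155
d((-9, 6), (-19, 12)) = 11.6619
d((-9, 6), (11, 15)) = 21.9317
d((-18, 19), (20, -11)) = 48.4149
d((-18, 19), (-19, 12)) = 7.0711 <-- minimum
d((-18, 19), (11, 15)) = 29.2746
d((20, -11), (-19, 12)) = 45.2769
d((20, -11), (11, 15)) = 27.5136
d((-19, 12), (11, 15)) = 30.1496

Closest pair: (-18, 19) and (-19, 12) with distance 7.0711

The closest pair is (-18, 19) and (-19, 12) with Euclidean distance 7.0711. For 5 points, brute-force pairwise comparison is shown above. For large n, the divide-and-conquer algorithm (sort by x, recurse on halves, check the dividing strip) achieves O(n log n).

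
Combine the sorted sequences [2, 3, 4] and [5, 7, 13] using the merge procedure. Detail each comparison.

Merging process:

Compare 2 vs 5: take 2 from left. Merged: [2]
Compare 3 vs 5: take 3 from left. Merged: [2, 3]
Compare 4 vs 5: take 4 from left. Merged: [2, 3, 4]
Append remaining from right: [5, 7, 13]. Merged: [2, 3, 4, 5, 7, 13]

Final merged array: [2, 3, 4, 5, 7, 13]
Total comparisons: 3

The merged array is [2, 3, 4, 5, 7, 13], requiring 3 comparisons. The merge step runs in O(n) time where n is the total number of elements.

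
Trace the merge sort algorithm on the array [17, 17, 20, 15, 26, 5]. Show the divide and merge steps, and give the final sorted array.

Merge sort trace:

Split: [17, 17, 20, 15, 26, 5] -> [17, 17, 20] and [15, 26, 5]
  Split: [17, 17, 20] -> [17] and [17, 20]
    Split: [17, 20] -> [17] and [20]
    Merge: [17] + [20] -> [17, 20]
  Merge: [17] + [17, 20] -> [17, 17, 20]
  Split: [15, 26, 5] -> [15] and [26, 5]
    Split: [26, 5] -> [26] and [5]
    Merge: [26] + [5] -> [5, 26]
  Merge: [15] + [5, 26] -> [5, 15, 26]
Merge: [17, 17, 20] + [5, 15, 26] -> [5, 15, 17, 17, 20, 26]

Final sorted array: [5, 15, 17, 17, 20, 26]

The merge sort proceeds by recursively splitting the array and merging sorted halves.
After all merges, the sorted array is [5, 15, 17, 17, 20, 26].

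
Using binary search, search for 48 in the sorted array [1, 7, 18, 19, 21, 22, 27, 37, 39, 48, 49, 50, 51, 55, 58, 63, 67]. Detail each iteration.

Binary search for 48 in [1, 7, 18, 19, 21, 22, 27, 37, 39, 48, 49, 50, 51, 55, 58, 63, 67]:

lo=0, hi=16, mid=8, arr[mid]=39 -> 39 < 48, search right half
lo=9, hi=16, mid=12, arr[mid]=51 -> 51 > 48, search left half
lo=9, hi=11, mid=10, arr[mid]=49 -> 49 > 48, search left half
lo=9, hi=9, mid=9, arr[mid]=48 -> Found target at index 9!

Binary search finds 48 at index 9 after 4 comparisons. The search repeatedly halves the search space by comparing with the middle element.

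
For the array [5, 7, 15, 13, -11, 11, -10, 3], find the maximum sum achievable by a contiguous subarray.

Using Kadane's algorithm on [5, 7, 15, 13, -11, 11, -10, 3]:

Scanning through the array:
Position 1 (value 7): max_ending_here = 12, max_so_far = 12
Position 2 (value 15): max_ending_here = 27, max_so_far = 27
Position 3 (value 13): max_ending_here = 40, max_so_far = 40
Position 4 (value -11): max_ending_here = 29, max_so_far = 40
Position 5 (value 11): max_ending_here = 40, max_so_far = 40
Position 6 (value -10): max_ending_here = 30, max_so_far = 40
Position 7 (value 3): max_ending_here = 33, max_so_far = 40

Maximum subarray: [5, 7, 15, 13]
Maximum sum: 40

The maximum subarray is [5, 7, 15, 13] with sum 40. This subarray runs from index 0 to index 3.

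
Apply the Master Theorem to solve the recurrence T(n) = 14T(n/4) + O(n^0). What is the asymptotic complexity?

Master Theorem for T(n) = 14T(n/4) + O(n^0):

a = 14, b = 4, c = 0
log_b(a) = log_4(14) = 1.9037

Case 1: c = 0 < log_4(14) = 1.9037
T(n) = O(n^(log_4 14))

For T(n) = 14T(n/4) + O(n^0): log_4(14) = 1.9037. This is Case 1 of the Master Theorem (c < log_b(a), work dominated by leaves), giving O(n^(log_4 14)).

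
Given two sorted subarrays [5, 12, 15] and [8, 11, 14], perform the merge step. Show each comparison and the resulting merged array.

Merging process:

Compare 5 vs 8: take 5 from left. Merged: [5]
Compare 12 vs 8: take 8 from right. Merged: [5, 8]
Compare 12 vs 11: take 11 from right. Merged: [5, 8, 11]
Compare 12 vs 14: take 12 from left. Merged: [5, 8, 11, 12]
Compare 15 vs 14: take 14 from right. Merged: [5, 8, 11, 12, 14]
Append remaining from left: [15]. Merged: [5, 8, 11, 12, 14, 15]

Final merged array: [5, 8, 11, 12, 14, 15]
Total comparisons: 5

The merged array is [5, 8, 11, 12, 14, 15], requiring 5 comparisons. The merge step runs in O(n) time where n is the total number of elements.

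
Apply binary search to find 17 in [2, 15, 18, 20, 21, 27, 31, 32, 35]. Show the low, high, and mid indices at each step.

Binary search for 17 in [2, 15, 18, 20, 21, 27, 31, 32, 35]:

lo=0, hi=8, mid=4, arr[mid]=21 -> 21 > 17, search left half
lo=0, hi=3, mid=1, arr[mid]=15 -> 15 < 17, search right half
lo=2, hi=3, mid=2, arr[mid]=18 -> 18 > 17, search left half
lo=2 > hi=1, target 17 not found

Binary search determines that 17 is not in the array after 3 comparisons. The search space was exhausted without finding the target.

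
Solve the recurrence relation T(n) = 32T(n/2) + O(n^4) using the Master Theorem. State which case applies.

Master Theorem for T(n) = 32T(n/2) + O(n^4):

a = 32, b = 2, c = 4
log_b(a) = log_2(32) = 5.0000

Case 1: c = 4 < log_2(32) = 5.0000
T(n) = O(n^(log_2 32)) = O(n^5)

For T(n) = 32T(n/2) + O(n^4): log_2(32) = 5.0000. This is Case 1 of the Master Theorem (c < log_b(a), work dominated by leaves), giving O(n^5).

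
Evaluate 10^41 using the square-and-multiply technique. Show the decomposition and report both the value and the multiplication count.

Computing 10^41 by squaring (build up from 10^1; each line after the first costs one multiplication):

10^1 = 10
10^2 = (10^1)^2 = 10^2 = 100
10^4 = (10^2)^2 = 100^2 = 10000
10^5 = 10 * 10^4 = 10 * 10000 = 100000
10^10 = (10^5)^2 = 100000^2 = 10000000000
10^20 = (10^10)^2 = 10000000000^2 = 100000000000000000000
10^40 = (10^20)^2 = 100000000000000000000^2 = 10000000000000000000000000000000000000000
10^41 = 10 * 10^40 = 10 * 10000000000000000000000000000000000000000 = 100000000000000000000000000000000000000000

Result: 100000000000000000000000000000000000000000
Multiplications needed: 7 (7 lines after 10^1)

10^41 = 100000000000000000000000000000000000000000. Using exponentiation by squaring, this requires 7 multiplications. The key idea: if the exponent is even, square the half-power; if odd, multiply by the base once.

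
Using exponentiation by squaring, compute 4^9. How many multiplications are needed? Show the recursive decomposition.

Computing 4^9 by squaring (build up from 4^1; each line after the first costs one multiplication):

4^1 = 4
4^2 = (4^1)^2 = 4^2 = 16
4^4 = (4^2)^2 = 16^2 = 256
4^8 = (4^4)^2 = 256^2 = 65536
4^9 = 4 * 4^8 = 4 * 65536 = 262144

Result: 262144
Multiplications needed: 4 (4 lines after 4^1)

4^9 = 262144. Using exponentiation by squaring, this requires 4 multiplications. The key idea: if the exponent is even, square the half-power; if odd, multiply by the base once.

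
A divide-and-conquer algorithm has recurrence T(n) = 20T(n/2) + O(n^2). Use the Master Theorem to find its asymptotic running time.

Master Theorem for T(n) = 20T(n/2) + O(n^2):

a = 20, b = 2, c = 2
log_b(a) = log_2(20) = 4.3219

Case 1: c = 2 < log_2(20) = 4.3219
T(n) = O(n^(log_2 20))

For T(n) = 20T(n/2) + O(n^2): log_2(20) = 4.3219. This is Case 1 of the Master Theorem (c < log_b(a), work dominated by leaves), giving O(n^(log_2 20)).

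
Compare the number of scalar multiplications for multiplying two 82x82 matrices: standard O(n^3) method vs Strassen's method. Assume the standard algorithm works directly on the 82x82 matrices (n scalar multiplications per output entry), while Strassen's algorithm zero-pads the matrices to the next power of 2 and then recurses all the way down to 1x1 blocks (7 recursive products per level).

Matrix multiplication for 82x82 matrices:

Strassen's algorithm requires power-of-2 dimensions. Pad 82x82 to 128x128 (next power of 2).

Standard algorithm: 82^3 = 551368 multiplications
Strassen's algorithm: 7^(log2(128)) = 7^7 = 823543 multiplications
Difference: 551368 - 823543 = -272175 (Strassen uses MORE here due to padding overhead — for small or just-over-power-of-2 n, padding can outweigh the per-level savings)

Standard: 551368 multiplications (82^3). Strassen: 823543 multiplications (7^7, after padding to 128x128). Strassen reduces 8 recursive multiplications to 7 at each level.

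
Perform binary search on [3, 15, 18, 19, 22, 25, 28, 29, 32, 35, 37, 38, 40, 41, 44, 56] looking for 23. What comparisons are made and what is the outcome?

Binary search for 23 in [3, 15, 18, 19, 22, 25, 28, 29, 32, 35, 37, 38, 40, 41, 44, 56]:

lo=0, hi=15, mid=7, arr[mid]=29 -> 29 > 23, search left half
lo=0, hi=6, mid=3, arr[mid]=19 -> 19 < 23, search right half
lo=4, hi=6, mid=5, arr[mid]=25 -> 25 > 23, search left half
lo=4, hi=4, mid=4, arr[mid]=22 -> 22 < 23, search right half
lo=5 > hi=4, target 23 not found

Binary search determines that 23 is not in the array after 4 comparisons. The search space was exhausted without finding the target.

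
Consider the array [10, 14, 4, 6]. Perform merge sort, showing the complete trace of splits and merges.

Merge sort trace:

Split: [10, 14, 4, 6] -> [10, 14] and [4, 6]
  Split: [10, 14] -> [10] and [14]
  Merge: [10] + [14] -> [10, 14]
  Split: [4, 6] -> [4] and [6]
  Merge: [4] + [6] -> [4, 6]
Merge: [10, 14] + [4, 6] -> [4, 6, 10, 14]

Final sorted array: [4, 6, 10, 14]

The merge sort proceeds by recursively splitting the array and merging sorted halves.
After all merges, the sorted array is [4, 6, 10, 14].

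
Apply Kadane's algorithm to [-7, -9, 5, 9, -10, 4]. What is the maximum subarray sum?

Using Kadane's algorithm on [-7, -9, 5, 9, -10, 4]:

Scanning through the array:
Position 1 (value -9): max_ending_here = -9, max_so_far = -7
Position 2 (value 5): max_ending_here = 5, max_so_far = 5
Position 3 (value 9): max_ending_here = 14, max_so_far = 14
Position 4 (value -10): max_ending_here = 4, max_so_far = 14
Position 5 (value 4): max_ending_here = 8, max_so_far = 14

Maximum subarray: [5, 9]
Maximum sum: 14

The maximum subarray is [5, 9] with sum 14. This subarray runs from index 2 to index 3.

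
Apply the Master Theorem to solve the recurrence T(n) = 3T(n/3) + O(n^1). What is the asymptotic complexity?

Master Theorem for T(n) = 3T(n/3) + O(n^1):

a = 3, b = 3, c = 1
log_b(a) = log_3(3) = 1.0000

Case 2: c = 1 = log_3(3) = 1.0000
T(n) = O(n^1 log n) = O(n log n)

For T(n) = 3T(n/3) + O(n^1): log_3(3) = 1.0000. This is Case 2 of the Master Theorem (c = log_b(a), equal work at all levels), giving O(n log n).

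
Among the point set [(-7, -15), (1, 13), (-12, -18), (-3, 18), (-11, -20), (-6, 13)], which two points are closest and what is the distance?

Computing all pairwise distances among 6 points:

d((-7, -15), (1, 13)) = 29.1204
d((-7, -15), (-12, -18)) = 5.831
d((-7, -15), (-3, 18)) = 33.2415
d((-7, -15), (-11, -20)) = 6.4031
d((-7, -15), (-6, 13)) = 28.0179
d((1, 13), (-12, -18)) = 33.6155
d((1, 13), (-3, 18)) = 6.4031
d((1, 13), (-11, -20)) = 35.1141
d((1, 13), (-6, 13)) = 7.0
d((-12, -18), (-3, 18)) = 37.108
d((-12, -18), (-11, -20)) = 2.2361 <-- minimum
d((-12, -18), (-6, 13)) = 31.5753
d((-3, 18), (-11, -20)) = 38.833
d((-3, 18), (-6, 13)) = 5.831
d((-11, -20), (-6, 13)) = 33.3766

Closest pair: (-12, -18) and (-11, -20) with distance 2.2361

The closest pair is (-12, -18) and (-11, -20) with Euclidean distance 2.2361. For 6 points, brute-force pairwise comparison is shown above. For large n, the divide-and-conquer algorithm (sort by x, recurse on halves, check the dividing strip) achieves O(n log n).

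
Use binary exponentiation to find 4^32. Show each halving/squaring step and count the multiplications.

Computing 4^32 by squaring (build up from 4^1; each line after the first costs one multiplication):

4^1 = 4
4^2 = (4^1)^2 = 4^2 = 16
4^4 = (4^2)^2 = 16^2 = 256
4^8 = (4^4)^2 = 256^2 = 65536
4^16 = (4^8)^2 = 65536^2 = 4294967296
4^32 = (4^16)^2 = 4294967296^2 = 18446744073709551616

Result: 18446744073709551616
Multiplications needed: 5 (5 lines after 4^1)

4^32 = 18446744073709551616. Using exponentiation by squaring, this requires 5 multiplications. The key idea: if the exponent is even, square the half-power; if odd, multiply by the base once.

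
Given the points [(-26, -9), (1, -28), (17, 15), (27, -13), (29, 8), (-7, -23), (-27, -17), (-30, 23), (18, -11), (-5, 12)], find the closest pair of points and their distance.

Computing all pairwise distances among 10 points:

d((-26, -9), (1, -28)) = 33.0151
d((-26, -9), (17, 15)) = 49.2443
d((-26, -9), (27, -13)) = 53.1507
d((-26, -9), (29, 8)) = 57.5674
d((-26, -9), (-7, -23)) = 23.6008
d((-26, -9), (-27, -17)) = 8.0623 <-- minimum
d((-26, -9), (-30, 23)) = 32.249
d((-26, -9), (18, -11)) = 44.0454
d((-26, -9), (-5, 12)) = 29.6985
d((1, -28), (17, 15)) = 45.8803
d((1, -28), (27, -13)) = 30.0167
d((1, -28), (29, 8)) = 45.607
d((1, -28), (-7, -23)) = 9.434
d((1, -28), (-27, -17)) = 30.0832
d((1, -28), (-30, 23)) = 59.6825
d((1, -28), (18, -11)) = 24.0416
d((1, -28), (-5, 12)) = 40.4475
d((17, 15), (27, -13)) = 29.7321
d((17, 15), (29, 8)) = 13.8924
d((17, 15), (-7, -23)) = 44.9444
d((17, 15), (-27, -17)) = 54.4059
d((17, 15), (-30, 23)) = 47.676
d((17, 15), (18, -11)) = 26.0192
d((17, 15), (-5, 12)) = 22.2036
d((27, -13), (29, 8)) = 21.095
d((27, -13), (-7, -23)) = 35.4401
d((27, -13), (-27, -17)) = 54.1479
d((27, -13), (-30, 23)) = 67.4166
d((27, -13), (18, -11)) = 9.2195
d((27, -13), (-5, 12)) = 40.6079
d((29, 8), (-7, -23)) = 47.5079
d((29, 8), (-27, -17)) = 61.327
d((29, 8), (-30, 23)) = 60.8769
d((29, 8), (18, -11)) = 21.9545
d((29, 8), (-5, 12)) = 34.2345
d((-7, -23), (-27, -17)) = 20.8806
d((-7, -23), (-30, 23)) = 51.4296
d((-7, -23), (18, -11)) = 27.7308
d((-7, -23), (-5, 12)) = 35.0571
d((-27, -17), (-30, 23)) = 40.1123
d((-27, -17), (18, -11)) = 45.3982
d((-27, -17), (-5, 12)) = 36.4005
d((-30, 23), (18, -11)) = 58.8218
d((-30, 23), (-5, 12)) = 27.313
d((18, -11), (-5, 12)) = 32.5269

Closest pair: (-26, -9) and (-27, -17) with distance 8.0623

The closest pair is (-26, -9) and (-27, -17) with Euclidean distance 8.0623. For 10 points, brute-force pairwise comparison is shown above. For large n, the divide-and-conquer algorithm (sort by x, recurse on halves, check the dividing strip) achieves O(n log n).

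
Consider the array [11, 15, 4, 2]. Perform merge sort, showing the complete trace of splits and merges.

Merge sort trace:

Split: [11, 15, 4, 2] -> [11, 15] and [4, 2]
  Split: [11, 15] -> [11] and [15]
  Merge: [11] + [15] -> [11, 15]
  Split: [4, 2] -> [4] and [2]
  Merge: [4] + [2] -> [2, 4]
Merge: [11, 15] + [2, 4] -> [2, 4, 11, 15]

Final sorted array: [2, 4, 11, 15]

The merge sort proceeds by recursively splitting the array and merging sorted halves.
After all merges, the sorted array is [2, 4, 11, 15].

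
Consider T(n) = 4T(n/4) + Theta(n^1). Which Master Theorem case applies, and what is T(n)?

Master Theorem for T(n) = 4T(n/4) + O(n^1):

a = 4, b = 4, c = 1
log_b(a) = log_4(4) = 1.0000

Case 2: c = 1 = log_4(4) = 1.0000
T(n) = O(n^1 log n) = O(n log n)

For T(n) = 4T(n/4) + O(n^1): log_4(4) = 1.0000. This is Case 2 of the Master Theorem (c = log_b(a), equal work at all levels), giving O(n log n).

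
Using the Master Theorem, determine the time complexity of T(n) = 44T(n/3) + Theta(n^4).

Master Theorem for T(n) = 44T(n/3) + O(n^4):

a = 44, b = 3, c = 4
log_b(a) = log_3(44) = 3.4445

Case 3: c = 4 > log_3(44) = 3.4445
T(n) = O(n^4) = O(n^4)

For T(n) = 44T(n/3) + O(n^4): log_3(44) = 3.4445. This is Case 3 of the Master Theorem (c > log_b(a), work dominated by root), giving O(n^4).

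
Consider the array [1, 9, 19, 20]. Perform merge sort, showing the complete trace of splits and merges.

Merge sort trace:

Split: [1, 9, 19, 20] -> [1, 9] and [19, 20]
  Split: [1, 9] -> [1] and [9]
  Merge: [1] + [9] -> [1, 9]
  Split: [19, 20] -> [19] and [20]
  Merge: [19] + [20] -> [19, 20]
Merge: [1, 9] + [19, 20] -> [1, 9, 19, 20]

Final sorted array: [1, 9, 19, 20]

The merge sort proceeds by recursively splitting the array and merging sorted halves.
After all merges, the sorted array is [1, 9, 19, 20].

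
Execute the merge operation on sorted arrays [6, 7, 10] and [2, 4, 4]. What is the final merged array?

Merging process:

Compare 6 vs 2: take 2 from right. Merged: [2]
Compare 6 vs 4: take 4 from right. Merged: [2, 4]
Compare 6 vs 4: take 4 from right. Merged: [2, 4, 4]
Append remaining from left: [6, 7, 10]. Merged: [2, 4, 4, 6, 7, 10]

Final merged array: [2, 4, 4, 6, 7, 10]
Total comparisons: 3

The merged array is [2, 4, 4, 6, 7, 10], requiring 3 comparisons. The merge step runs in O(n) time where n is the total number of elements.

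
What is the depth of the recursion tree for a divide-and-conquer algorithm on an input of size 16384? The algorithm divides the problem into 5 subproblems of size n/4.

For divide and conquer with division factor 4:

Problem sizes at each level:
Level 0: 16384
Level 1: 4096
Level 2: 1024
Level 3: 256
Level 4: 64
Level 5: 16
Level 6: 4
Level 7: 1

The root is level 0 and the size-1 base case is level 7 (the tree spans levels 0 through 7, i.e. 8 levels counting the root), so the depth is the number of divisions: log_4(16384) = 7

The recursion tree depth is log_4(16384) = 7. At each level, the problem size is divided by 4, so it takes 7 divisions to reduce to a base case of size 1. The algorithm makes 5 recursive calls at each level.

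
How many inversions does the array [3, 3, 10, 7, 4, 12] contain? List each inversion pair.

Finding inversions in [3, 3, 10, 7, 4, 12]:

(2, 3): arr[2]=10 > arr[3]=7
(2, 4): arr[2]=10 > arr[4]=4
(3, 4): arr[3]=7 > arr[4]=4

Total inversions: 3

The array has 3 inversion(s): (2,3), (2,4), (3,4). Each pair (i,j) satisfies i < j and arr[i] > arr[j].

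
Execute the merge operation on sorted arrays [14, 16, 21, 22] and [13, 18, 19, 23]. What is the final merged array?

Merging process:

Compare 14 vs 13: take 13 from right. Merged: [13]
Compare 14 vs 18: take 14 from left. Merged: [13, 14]
Compare 16 vs 18: take 16 from left. Merged: [13, 14, 16]
Compare 21 vs 18: take 18 from right. Merged: [13, 14, 16, 18]
Compare 21 vs 19: take 19 from right. Merged: [13, 14, 16, 18, 19]
Compare 21 vs 23: take 21 from left. Merged: [13, 14, 16, 18, 19, 21]
Compare 22 vs 23: take 22 from left. Merged: [13, 14, 16, 18, 19, 21, 22]
Append remaining from right: [23]. Merged: [13, 14, 16, 18, 19, 21, 22, 23]

Final merged array: [13, 14, 16, 18, 19, 21, 22, 23]
Total comparisons: 7

The merged array is [13, 14, 16, 18, 19, 21, 22, 23], requiring 7 comparisons. The merge step runs in O(n) time where n is the total number of elements.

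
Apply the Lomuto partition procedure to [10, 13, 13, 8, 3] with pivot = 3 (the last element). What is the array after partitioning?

Lomuto partition with pivot = 3:

Initial array: [10, 13, 13, 8, 3]

arr[0]=10 > 3: no swap
arr[1]=13 > 3: no swap
arr[2]=13 > 3: no swap
arr[3]=8 > 3: no swap

Place pivot at position 0: [3, 13, 13, 8, 10]
Pivot position: 0

After partitioning with pivot 3, the array becomes [3, 13, 13, 8, 10]. The pivot is placed at index 0. All elements to the left of the pivot are <= 3, and all elements to the right are > 3.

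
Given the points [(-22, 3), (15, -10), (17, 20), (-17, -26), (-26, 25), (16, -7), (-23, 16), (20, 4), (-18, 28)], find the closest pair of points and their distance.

Computing all pairwise distances among 9 points:

d((-22, 3), (15, -10)) = 39.2173
d((-22, 3), (17, 20)) = 42.5441
d((-22, 3), (-17, -26)) = 29.4279
d((-22, 3), (-26, 25)) = 22.3607
d((-22, 3), (16, -7)) = 39.2938
d((-22, 3), (-23, 16)) = 13.0384
d((-22, 3), (20, 4)) = 42.0119
d((-22, 3), (-18, 28)) = 25.318
d((15, -10), (17, 20)) = 30.0666
d((15, -10), (-17, -26)) = 35.7771
d((15, -10), (-26, 25)) = 53.9073
d((15, -10), (16, -7)) = 3.1623 <-- minimum
d((15, -10), (-23, 16)) = 46.0435
d((15, -10), (20, 4)) = 14.8661
d((15, -10), (-18, 28)) = 50.3289
d((17, 20), (-17, -26)) = 57.2014
d((17, 20), (-26, 25)) = 43.2897
d((17, 20), (16, -7)) = 27.0185
d((17, 20), (-23, 16)) = 40.1995
d((17, 20), (20, 4)) = 16.2788
d((17, 20), (-18, 28)) = 35.9026
d((-17, -26), (-26, 25)) = 51.788
d((-17, -26), (16, -7)) = 38.0789
d((-17, -26), (-23, 16)) = 42.4264
d((-17, -26), (20, 4)) = 47.634
d((-17, -26), (-18, 28)) = 54.0093
d((-26, 25), (16, -7)) = 52.8015
d((-26, 25), (-23, 16)) = 9.4868
d((-26, 25), (20, 4)) = 50.5668
d((-26, 25), (-18, 28)) = 8.544
d((16, -7), (-23, 16)) = 45.2769
d((16, -7), (20, 4)) = 11.7047
d((16, -7), (-18, 28)) = 48.7955
d((-23, 16), (20, 4)) = 44.643
d((-23, 16), (-18, 28)) = 13.0
d((20, 4), (-18, 28)) = 44.9444

Closest pair: (15, -10) and (16, -7) with distance 3.1623

The closest pair is (15, -10) and (16, -7) with Euclidean distance 3.1623. For 9 points, brute-force pairwise comparison is shown above. For large n, the divide-and-conquer algorithm (sort by x, recurse on halves, check the dividing strip) achieves O(n log n).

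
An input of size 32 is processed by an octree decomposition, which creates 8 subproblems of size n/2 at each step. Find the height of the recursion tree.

For divide and conquer with division factor 2:

Problem sizes at each level:
Level 0: 32
Level 1: 16
Level 2: 8
Level 3: 4
Level 4: 2
Level 5: 1

The root is level 0 and the size-1 base case is level 5 (the tree spans levels 0 through 5, i.e. 6 levels counting the root), so the depth is the number of divisions: log_2(32) = 5

The recursion tree depth is log_2(32) = 5. At each level, the problem size is divided by 2, so it takes 5 divisions to reduce to a base case of size 1. The algorithm makes 8 recursive calls at each level.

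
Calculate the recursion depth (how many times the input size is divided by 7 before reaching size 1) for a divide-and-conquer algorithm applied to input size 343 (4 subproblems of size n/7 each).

For divide and conquer with division factor 7:

Problem sizes at each level:
Level 0: 343
Level 1: 49
Level 2: 7
Level 3: 1

The root is level 0 and the size-1 base case is level 3 (the tree spans levels 0 through 3, i.e. 4 levels counting the root), so the depth is the number of divisions: log_7(343) = 3

The recursion tree depth is log_7(343) = 3. At each level, the problem size is divided by 7, so it takes 3 divisions to reduce to a base case of size 1. The algorithm makes 4 recursive calls at each level.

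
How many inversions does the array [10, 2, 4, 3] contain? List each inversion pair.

Finding inversions in [10, 2, 4, 3]:

(0, 1): arr[0]=10 > arr[1]=2
(0, 2): arr[0]=10 > arr[2]=4
(0, 3): arr[0]=10 > arr[3]=3
(2, 3): arr[2]=4 > arr[3]=3

Total inversions: 4

The array has 4 inversion(s): (0,1), (0,2), (0,3), (2,3). Each pair (i,j) satisfies i < j and arr[i] > arr[j].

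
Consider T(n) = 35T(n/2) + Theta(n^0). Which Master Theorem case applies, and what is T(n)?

Master Theorem for T(n) = 35T(n/2) + O(n^0):

a = 35, b = 2, c = 0
log_b(a) = log_2(35) = 5.1293

Case 1: c = 0 < log_2(35) = 5.1293
T(n) = O(n^(log_2 35))

For T(n) = 35T(n/2) + O(n^0): log_2(35) = 5.1293. This is Case 1 of the Master Theorem (c < log_b(a), work dominated by leaves), giving O(n^(log_2 35)).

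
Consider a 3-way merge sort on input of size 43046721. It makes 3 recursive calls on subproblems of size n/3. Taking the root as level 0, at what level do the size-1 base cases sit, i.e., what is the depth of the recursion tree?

For divide and conquer with division factor 3:

Problem sizes at each level:
Level 0: 43046721
Level 1: 14348907
Level 2: 4782969
Level 3: 1594323
Level 4: 531441
Level 5: 177147
Level 6: 59049
Level 7: 19683
Level 8: 6561
Level 9: 2187
Level 10: 729
Level 11: 243
Level 12: 81
Level 13: 27
Level 14: 9
Level 15: 3
Level 16: 1

The root is level 0 and the size-1 base case is level 16 (the tree spans levels 0 through 16, i.e. 17 levels counting the root), so the depth is the number of divisions: log_3(43046721) = 16

The recursion tree depth is log_3(43046721) = 16. At each level, the problem size is divided by 3, so it takes 16 divisions to reduce to a base case of size 1. The algorithm makes 3 recursive calls at each level.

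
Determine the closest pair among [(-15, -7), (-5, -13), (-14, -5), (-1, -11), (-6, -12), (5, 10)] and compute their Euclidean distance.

Computing all pairwise distances among 6 points:

d((-15, -7), (-5, -13)) = 11.6619
d((-15, -7), (-14, -5)) = 2.2361
d((-15, -7), (-1, -11)) = 14.5602
d((-15, -7), (-6, -12)) = 10.2956
d((-15, -7), (5, 10)) = 26.2488
d((-5, -13), (-14, -5)) = 12.0416
d((-5, -13), (-1, -11)) = 4.4721
d((-5, -13), (-6, -12)) = 1.4142 <-- minimum
d((-5, -13), (5, 10)) = 25.0799
d((-14, -5), (-1, -11)) = 14.3178
d((-14, -5), (-6, -12)) = 10.6301
d((-14, -5), (5, 10)) = 24.2074
d((-1, -11), (-6, -12)) = 5.099
d((-1, -11), (5, 10)) = 21.8403
d((-6, -12), (5, 10)) = 24.5967

Closest pair: (-5, -13) and (-6, -12) with distance 1.4142

The closest pair is (-5, -13) and (-6, -12) with Euclidean distance 1.4142. For 6 points, brute-force pairwise comparison is shown above. For large n, the divide-and-conquer algorithm (sort by x, recurse on halves, check the dividing strip) achieves O(n log n).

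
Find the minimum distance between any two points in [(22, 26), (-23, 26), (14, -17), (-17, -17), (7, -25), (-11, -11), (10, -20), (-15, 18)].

Computing all pairwise distances among 8 points:

d((22, 26), (-23, 26)) = 45.0
d((22, 26), (14, -17)) = 43.7379
d((22, 26), (-17, -17)) = 58.0517
d((22, 26), (7, -25)) = 53.1601
d((22, 26), (-11, -11)) = 49.5782
d((22, 26), (10, -20)) = 47.5395
d((22, 26), (-15, 18)) = 37.855
d((-23, 26), (14, -17)) = 56.7274
d((-23, 26), (-17, -17)) = 43.4166
d((-23, 26), (7, -25)) = 59.1692
d((-23, 26), (-11, -11)) = 38.8973
d((-23, 26), (10, -20)) = 56.6127
d((-23, 26), (-15, 18)) = 11.3137
d((14, -17), (-17, -17)) = 31.0
d((14, -17), (7, -25)) = 10.6301
d((14, -17), (-11, -11)) = 25.7099
d((14, -17), (10, -20)) = 5.0 <-- minimum
d((14, -17), (-15, 18)) = 45.4533
d((-17, -17), (7, -25)) = 25.2982
d((-17, -17), (-11, -11)) = 8.4853
d((-17, -17), (10, -20)) = 27.1662
d((-17, -17), (-15, 18)) = 35.0571
d((7, -25), (-11, -11)) = 22.8035
d((7, -25), (10, -20)) = 5.831
d((7, -25), (-15, 18)) = 48.3011
d((-11, -11), (10, -20)) = 22.8473
d((-11, -11), (-15, 18)) = 29.2746
d((10, -20), (-15, 18)) = 45.4863

Closest pair: (14, -17) and (10, -20) with distance 5.0

The closest pair is (14, -17) and (10, -20) with Euclidean distance 5.0. For 8 points, brute-force pairwise comparison is shown above. For large n, the divide-and-conquer algorithm (sort by x, recurse on halves, check the dividing strip) achieves O(n log n).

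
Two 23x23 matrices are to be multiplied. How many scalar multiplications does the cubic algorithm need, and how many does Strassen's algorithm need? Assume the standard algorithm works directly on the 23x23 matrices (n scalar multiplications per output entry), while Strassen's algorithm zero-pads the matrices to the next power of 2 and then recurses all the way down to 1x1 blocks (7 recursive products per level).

Matrix multiplication for 23x23 matrices:

Strassen's algorithm requires power-of-2 dimensions. Pad 23x23 to 32x32 (next power of 2).

Standard algorithm: 23^3 = 12167 multiplications
Strassen's algorithm: 7^(log2(32)) = 7^5 = 16807 multiplications
Difference: 12167 - 16807 = -4640 (Strassen uses MORE here due to padding overhead — for small or just-over-power-of-2 n, padding can outweigh the per-level savings)

Standard: 12167 multiplications (23^3). Strassen: 16807 multiplications (7^5, after padding to 32x32). Strassen reduces 8 recursive multiplications to 7 at each level.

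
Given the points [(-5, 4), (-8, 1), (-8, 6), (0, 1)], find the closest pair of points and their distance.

Computing all pairwise distances among 4 points:

d((-5, 4), (-8, 1)) = 4.2426
d((-5, 4), (-8, 6)) = 3.6056 <-- minimum
d((-5, 4), (0, 1)) = 5.831
d((-8, 1), (-8, 6)) = 5.0
d((-8, 1), (0, 1)) = 8.0
d((-8, 6), (0, 1)) = 9.434

Closest pair: (-5, 4) and (-8, 6) with distance 3.6056

The closest pair is (-5, 4) and (-8, 6) with Euclidean distance 3.6056. For 4 points, brute-force pairwise comparison is shown above. For large n, the divide-and-conquer algorithm (sort by x, recurse on halves, check the dividing strip) achieves O(n log n).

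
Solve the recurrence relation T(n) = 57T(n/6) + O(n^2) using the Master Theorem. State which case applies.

Master Theorem for T(n) = 57T(n/6) + O(n^2):

a = 57, b = 6, c = 2
log_b(a) = log_6(57) = 2.2565

Case 1: c = 2 < log_6(57) = 2.2565
T(n) = O(n^(log_6 57))

For T(n) = 57T(n/6) + O(n^2): log_6(57) = 2.2565. This is Case 1 of the Master Theorem (c < log_b(a), work dominated by leaves), giving O(n^(log_6 57)).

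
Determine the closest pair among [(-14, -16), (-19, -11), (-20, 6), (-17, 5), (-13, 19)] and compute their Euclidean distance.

Computing all pairwise distances among 5 points:

d((-14, -16), (-19, -11)) = 7.0711
d((-14, -16), (-20, 6)) = 22.8035
d((-14, -16), (-17, 5)) = 21.2132
d((-14, -16), (-13, 19)) = 35.0143
d((-19, -11), (-20, 6)) = 17.0294
d((-19, -11), (-17, 5)) = 16.1245
d((-19, -11), (-13, 19)) = 30.5941
d((-20, 6), (-17, 5)) = 3.1623 <-- minimum
d((-20, 6), (-13, 19)) = 14.7648
d((-17, 5), (-13, 19)) = 14.5602

Closest pair: (-20, 6) and (-17, 5) with distance 3.1623

The closest pair is (-20, 6) and (-17, 5) with Euclidean distance 3.1623. For 5 points, brute-force pairwise comparison is shown above. For large n, the divide-and-conquer algorithm (sort by x, recurse on halves, check the dividing strip) achieves O(n log n).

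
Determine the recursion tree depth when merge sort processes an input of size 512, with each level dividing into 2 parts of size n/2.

For divide and conquer with division factor 2:

Problem sizes at each level:
Level 0: 512
Level 1: 256
Level 2: 128
Level 3: 64
Level 4: 32
Level 5: 16
Level 6: 8
Level 7: 4
Level 8: 2
Level 9: 1

The root is level 0 and the size-1 base case is level 9 (the tree spans levels 0 through 9, i.e. 10 levels counting the root), so the depth is the number of divisions: log_2(512) = 9

The recursion tree depth is log_2(512) = 9. At each level, the problem size is divided by 2, so it takes 9 divisions to reduce to a base case of size 1. The algorithm makes 2 recursive calls at each level.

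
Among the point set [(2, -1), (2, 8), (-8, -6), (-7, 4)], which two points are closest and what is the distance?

Computing all pairwise distances among 4 points:

d((2, -1), (2, 8)) = 9.0 <-- minimum
d((2, -1), (-8, -6)) = 11.1803
d((2, -1), (-7, 4)) = 10.2956
d((2, 8), (-8, -6)) = 17.2047
d((2, 8), (-7, 4)) = 9.8489
d((-8, -6), (-7, 4)) = 10.0499

Closest pair: (2, -1) and (2, 8) with distance 9.0

The closest pair is (2, -1) and (2, 8) with Euclidean distance 9.0. For 4 points, brute-force pairwise comparison is shown above. For large n, the divide-and-conquer algorithm (sort by x, recurse on halves, check the dividing strip) achieves O(n log n).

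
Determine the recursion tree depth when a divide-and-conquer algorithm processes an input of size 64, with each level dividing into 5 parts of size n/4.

For divide and conquer with division factor 4:

Problem sizes at each level:
Level 0: 64
Level 1: 16
Level 2: 4
Level 3: 1

The root is level 0 and the size-1 base case is level 3 (the tree spans levels 0 through 3, i.e. 4 levels counting the root), so the depth is the number of divisions: log_4(64) = 3

The recursion tree depth is log_4(64) = 3. At each level, the problem size is divided by 4, so it takes 3 divisions to reduce to a base case of size 1. The algorithm makes 5 recursive calls at each level.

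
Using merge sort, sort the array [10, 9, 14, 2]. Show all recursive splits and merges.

Merge sort trace:

Split: [10, 9, 14, 2] -> [10, 9] and [14, 2]
  Split: [10, 9] -> [10] and [9]
  Merge: [10] + [9] -> [9, 10]
  Split: [14, 2] -> [14] and [2]
  Merge: [14] + [2] -> [2, 14]
Merge: [9, 10] + [2, 14] -> [2, 9, 10, 14]

Final sorted array: [2, 9, 10, 14]

The merge sort proceeds by recursively splitting the array and merging sorted halves.
After all merges, the sorted array is [2, 9, 10, 14].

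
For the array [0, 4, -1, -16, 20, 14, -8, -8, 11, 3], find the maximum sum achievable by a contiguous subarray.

Using Kadane's algorithm on [0, 4, -1, -16, 20, 14, -8, -8, 11, 3]:

Scanning through the array:
Position 1 (value 4): max_ending_here = 4, max_so_far = 4
Position 2 (value -1): max_ending_here = 3, max_so_far = 4
Position 3 (value -16): max_ending_here = -13, max_so_far = 4
Position 4 (value 20): max_ending_here = 20, max_so_far = 20
Position 5 (value 14): max_ending_here = 34, max_so_far = 34
Position 6 (value -8): max_ending_here = 26, max_so_far = 34
Position 7 (value -8): max_ending_here = 18, max_so_far = 34
Position 8 (value 11): max_ending_here = 29, max_so_far = 34
Position 9 (value 3): max_ending_here = 32, max_so_far = 34

Maximum subarray: [20, 14]
Maximum sum: 34

The maximum subarray is [20, 14] with sum 34. This subarray runs from index 4 to index 5.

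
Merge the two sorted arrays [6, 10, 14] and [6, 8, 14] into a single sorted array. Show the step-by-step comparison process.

Merging process:

Compare 6 vs 6: take 6 from left. Merged: [6]
Compare 10 vs 6: take 6 from right. Merged: [6, 6]
Compare 10 vs 8: take 8 from right. Merged: [6, 6, 8]
Compare 10 vs 14: take 10 from left. Merged: [6, 6, 8, 10]
Compare 14 vs 14: take 14 from left. Merged: [6, 6, 8, 10, 14]
Append remaining from right: [14]. Merged: [6, 6, 8, 10, 14, 14]

Final merged array: [6, 6, 8, 10, 14, 14]
Total comparisons: 5

The merged array is [6, 6, 8, 10, 14, 14], requiring 5 comparisons. The merge step runs in O(n) time where n is the total number of elements.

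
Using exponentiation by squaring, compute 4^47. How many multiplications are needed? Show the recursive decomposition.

Computing 4^47 by squaring (build up from 4^1; each line after the first costs one multiplication):

4^1 = 4
4^2 = (4^1)^2 = 4^2 = 16
4^4 = (4^2)^2 = 16^2 = 256
4^5 = 4 * 4^4 = 4 * 256 = 1024
4^10 = (4^5)^2 = 1024^2 = 1048576
4^11 = 4 * 4^10 = 4 * 1048576 = 4194304
4^22 = (4^11)^2 = 4194304^2 = 17592186044416
4^23 = 4 * 4^22 = 4 * 17592186044416 = 70368744177664
4^46 = (4^23)^2 = 70368744177664^2 = 4951760157141521099596496896
4^47 = 4 * 4^46 = 4 * 4951760157141521099596496896 = 19807040628566084398385987584

Result: 19807040628566084398385987584
Multiplications needed: 9 (9 lines after 4^1)

4^47 = 19807040628566084398385987584. Using exponentiation by squaring, this requires 9 multiplications. The key idea: if the exponent is even, square the half-power; if odd, multiply by the base once.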